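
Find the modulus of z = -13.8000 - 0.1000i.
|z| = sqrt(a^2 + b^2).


|z| = sqrt((-13.8)^2 + (-0.1)^2) = sqrt(190.44 + 0.01) = sqrt(190.45) = 13.8004

|z| = 13.8004


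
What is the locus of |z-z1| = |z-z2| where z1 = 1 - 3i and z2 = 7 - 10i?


Equal distances means the locus is the perpendicular bisector of z1 and z2.
Midpoint = ((1+7)/2, (-3+(-10))/2) = (4.0000, -6.5000)

Perpendicular bisector through (4.0000, -6.5000)


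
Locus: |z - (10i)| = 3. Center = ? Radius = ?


|z - z0| = r is a circle with center z0 and radius r.
Center = (0, 10), radius = 3

Circle with center (0, 10) and radius 3


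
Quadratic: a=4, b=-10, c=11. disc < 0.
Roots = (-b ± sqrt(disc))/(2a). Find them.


disc = (-10)^2 - 4*4*11 = 100 - 176 = -76
sqrt(|disc|) = sqrt(76) = 8.7178
Real part = 10/(2*4) = 1.2500
Imag part = 8.7178/(2*4) = 1.0897

1.2500 ± 1.0897i


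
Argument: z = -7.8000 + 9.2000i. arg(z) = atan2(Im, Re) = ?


Re = -7.8, Im = 9.2
arg = atan2(9.2, -7.8) = 130.2921 degrees

arg(z) = 130.2921 degrees


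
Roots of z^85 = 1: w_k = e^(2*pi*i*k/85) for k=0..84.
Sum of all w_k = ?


The sum of all 85th roots of unity is 0.
Geometric series: (1 - w^85)/(1 - w) = (1-1)/(1-w) = 0 since w^85 = 1, w ≠ 1.
Alternatively: coefficient of z^84 in z^85 - 1 is 0.

0


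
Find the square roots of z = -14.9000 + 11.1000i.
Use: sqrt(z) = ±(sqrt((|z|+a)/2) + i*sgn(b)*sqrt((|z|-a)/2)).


|z| = sqrt(222.01+123.21) = 18.5801
sqrt((|z|+a)/2) = sqrt((18.5801+(-14.9))/2) = sqrt(1.8400) = 1.3565
sqrt((|z|-a)/2) = sqrt((18.5801-(-14.9))/2) = sqrt(16.7400) = 4.0915

±(1.3565 + 4.0915i) i.e. 1.3565 + 4.0915i and -1.3565 - 4.0915i


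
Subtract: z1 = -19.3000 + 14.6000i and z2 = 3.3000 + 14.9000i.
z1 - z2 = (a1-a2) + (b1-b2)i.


Real: -19.3 - 3.3 = -22.6
Imag: 14.6 - 14.9 = -0.3

-22.6000 - 0.3000i


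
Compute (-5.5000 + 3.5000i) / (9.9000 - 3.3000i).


Conjugate of z2 = 9.9000 + 3.3000i
Numerator: (-5.5000 + 3.5000i)(9.9000 + 3.3000i) = -66.0000 + 16.5000i
Denominator: 9.9^2 + (-3.3)^2 = 108.9
Result = (-66.0000 + 16.5000i)/108.9

-0.6061 + 0.1515i


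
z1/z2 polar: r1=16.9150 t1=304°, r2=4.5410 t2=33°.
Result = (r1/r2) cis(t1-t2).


r = 16.9150 / 4.5410 = 3.7250
theta = 304° - 33° = 271° = 271° (mod 360)

3.7250 cis(271°)


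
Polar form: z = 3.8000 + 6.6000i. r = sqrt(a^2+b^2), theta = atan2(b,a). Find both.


r = sqrt(14.44+43.56) = sqrt(58) = 7.6158
theta = atan2(6.6, 3.8) = 60.0685 degrees

r = 7.6158, theta = 60.0685 degrees


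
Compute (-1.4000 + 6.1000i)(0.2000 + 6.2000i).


Real = -1.4*0.2 - 6.1*6.2 = -0.28 - 37.82 = -38.1
Imag = -1.4*6.2 + 0.2*6.1 = -8.68 + 1.22 = -7.46

-38.1000 - 7.4600i


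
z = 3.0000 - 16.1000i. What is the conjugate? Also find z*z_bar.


z_bar = 3.0000 + 16.1000i
z*z_bar = 3^2 + (-16.1)^2 = 9 + 259.21 = 268.21

z_bar = 3.0000 + 16.1000i, z*z_bar = 268.21


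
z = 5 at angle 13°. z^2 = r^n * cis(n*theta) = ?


r^2 = 5^2 = 25
n*theta = 2*13° = 26° = 26° (mod 360)
a = 25*cos(26°) = 22.4699
b = 25*sin(26°) = 10.9593

25 cis(26°) = 22.4699 + 10.9593i


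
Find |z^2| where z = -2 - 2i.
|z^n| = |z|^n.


|z| = sqrt(4+4) = sqrt(8) = 2.8284
|z^2| = |z|^2 = (sqrt(8))^2 = 8

|z^2| = 8


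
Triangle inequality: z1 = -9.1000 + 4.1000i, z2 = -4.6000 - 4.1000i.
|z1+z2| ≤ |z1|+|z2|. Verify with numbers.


|z1| = sqrt((-9.1)^2 + 4.1^2) = sqrt(99.62) = 9.9810
|z2| = sqrt((-4.6)^2 + (-4.1)^2) = sqrt(37.97) = 6.1620
z1+z2 = -13.7000
|z1+z2| = sqrt(187.69) = 13.7000
|z1|+|z2| = 9.9810 + 6.1620 = 16.1430

|z1+z2| = 13.7000 ≤ |z1|+|z2| = 16.1430 (verified)


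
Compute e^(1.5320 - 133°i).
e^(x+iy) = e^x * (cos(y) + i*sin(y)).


e^1.5320 = 4.6274
cos(-133°) = -0.682
sin(-133°) = -0.731354
Real = 4.6274*(-0.682) = -3.1559
Imag = 4.6274*(-0.731354) = -3.3843

-3.1559 - 3.3843i


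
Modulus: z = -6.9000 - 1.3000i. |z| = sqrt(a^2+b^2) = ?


|z| = sqrt((-6.9)^2 + (-1.3)^2) = sqrt(47.61 + 1.69) = sqrt(49.3) = 7.0214

|z| = 7.0214


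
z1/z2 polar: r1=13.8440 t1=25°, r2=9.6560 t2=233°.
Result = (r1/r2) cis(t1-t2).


r = 13.8440 / 9.6560 = 1.4337
theta = 25° - 233° = -208° = 152° (mod 360)

1.4337 cis(152°)


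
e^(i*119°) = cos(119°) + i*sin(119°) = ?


cos(119°) = -0.4848
sin(119°) = 0.8746

e^(i*119°) = -0.4848 + 0.8746i


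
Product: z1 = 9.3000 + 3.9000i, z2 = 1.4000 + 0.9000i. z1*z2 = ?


Real = 9.3*1.4 - 3.9*0.9 = 13.02 - 3.51 = 9.51
Imag = 9.3*0.9 + 1.4*3.9 = 8.37 + 5.46 = 13.83

9.5100 + 13.8300i


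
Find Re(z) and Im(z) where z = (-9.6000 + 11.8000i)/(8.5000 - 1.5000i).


Multiply by conjugate: (-9.6000 + 11.8000i)(8.5000 + 1.5000i) / (8.5^2 + (-1.5)^2)
Numerator real = -9.6*8.5 + 11.8*(-1.5) = -99.3
Numerator imag = 11.8*8.5 - (-9.6)*(-1.5) = 85.9
Denominator = 74.5
Re(z) = -99.3/74.5 = -1.3329
Im(z) = 85.9/74.5 = 1.1530

Re(z) = -1.3329, Im(z) = 1.1530


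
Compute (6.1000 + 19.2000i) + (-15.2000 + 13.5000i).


Real: 6.1 - 15.2 = -9.1
Imag: 19.2 + 13.5 = 32.7

-9.1000 + 32.7000i


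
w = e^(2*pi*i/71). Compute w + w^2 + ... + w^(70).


With w = e^(2*pi*i/71), all 71 of the 71th roots of unity w^0 = 1, w, ..., w^(70) sum to 0: 1 + w + ... + w^(70) = (1 - w^71)/(1 - w) = 0 since w^71 = 1, w ≠ 1.
Removing the root 1: w + w^2 + ... + w^(70) = 0 - 1 = -1

Sum = -1


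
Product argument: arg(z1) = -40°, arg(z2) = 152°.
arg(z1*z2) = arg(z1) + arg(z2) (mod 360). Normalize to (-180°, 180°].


arg(z1*z2) = -40° + 152° = 112°
Normalized to (-180°, 180°]: 112°

112°


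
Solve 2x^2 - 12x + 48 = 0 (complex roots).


disc = (-12)^2 - 4*2*48 = 144 - 384 = -240
sqrt(|disc|) = sqrt(240) = 15.4919
Real part = 12/(2*2) = 3.0000
Imag part = 15.4919/(2*2) = 3.8730

3.0000 ± 3.8730i


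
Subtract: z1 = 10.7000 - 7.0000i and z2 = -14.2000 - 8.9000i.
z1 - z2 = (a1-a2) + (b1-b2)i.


Real: 10.7 + 14.2 = 24.9
Imag: -7 + 8.9 = 1.9

24.9000 + 1.9000i


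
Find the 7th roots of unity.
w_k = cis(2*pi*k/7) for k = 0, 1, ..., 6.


The 7th roots of unity are cis(360k/7°) for k=0..6
Angle step = 360/7 = 51.4286°
Primitive root: cis(51.4286°)
Primitive root = 0.6235 + 0.7818i

7 roots at angles: 0°, 51.4286°, 102.8571°, 154.2857°, 205.7143°, 257.1429°, 308.5714°


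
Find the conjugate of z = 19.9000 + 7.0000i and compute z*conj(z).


z_bar = 19.9000 - 7.0000i
z*z_bar = 19.9^2 + 7^2 = 396.01 + 49 = 445.01

z_bar = 19.9000 - 7.0000i, z*z_bar = 445.01


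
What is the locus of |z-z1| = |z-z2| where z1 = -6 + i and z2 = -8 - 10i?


Equal distances means the locus is the perpendicular bisector of z1 and z2.
Midpoint = ((-6+(-8))/2, (1+(-10))/2) = (-7.0000, -4.5000)

Perpendicular bisector through (-7.0000, -4.5000)


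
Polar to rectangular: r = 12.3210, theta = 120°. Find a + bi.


a = 12.3210*cos(120°) = 12.3210*(-0.5) = -6.1605
b = 12.3210*sin(120°) = 12.3210*0.866025 = 10.6703

-6.1605 + 10.6703i


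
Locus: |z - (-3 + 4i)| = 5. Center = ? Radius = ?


|z - z0| = r is a circle with center z0 and radius r.
Center = (-3, 4), radius = 5

Circle with center (-3, 4) and radius 5


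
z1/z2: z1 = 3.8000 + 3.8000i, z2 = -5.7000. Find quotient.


Conjugate of z2 = -5.7000
Numerator: (3.8000 + 3.8000i)(-5.7000) = -21.6600 - 21.6600i
Denominator: (-5.7)^2 + 0^2 = 32.49
Result = (-21.6600 - 21.6600i)/32.49

-0.6667 - 0.6667i


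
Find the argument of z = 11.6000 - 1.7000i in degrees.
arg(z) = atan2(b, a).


Re = 11.6, Im = -1.7
arg = atan2(-1.7, 11.6) = -8.3374 degrees

arg(z) = -8.3374 degrees


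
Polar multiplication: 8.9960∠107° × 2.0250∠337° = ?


r = 8.9960 * 2.0250 = 18.2169
theta = 107° + 337° = 444° = 84° (mod 360)

18.2169 cis(84°)


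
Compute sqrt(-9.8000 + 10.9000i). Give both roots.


|z| = sqrt(96.04+118.81) = 14.6578
sqrt((|z|+a)/2) = sqrt((14.6578+(-9.8))/2) = sqrt(2.4289) = 1.5585
sqrt((|z|-a)/2) = sqrt((14.6578-(-9.8))/2) = sqrt(12.2289) = 3.4970

±(1.5585 + 3.4970i) i.e. 1.5585 + 3.4970i and -1.5585 - 3.4970i


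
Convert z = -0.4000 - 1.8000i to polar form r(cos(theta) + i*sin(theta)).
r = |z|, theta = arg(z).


r = sqrt(0.16+3.24) = sqrt(3.4) = 1.8439
theta = atan2(-1.8, -0.4) = -102.5288 degrees

r = 1.8439, theta = -102.5288 degrees


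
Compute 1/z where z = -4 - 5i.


|z|^2 = 16+25 = 41
1/z = (-4 + 5i)/41

1/z = -0.0976 + 0.1220i


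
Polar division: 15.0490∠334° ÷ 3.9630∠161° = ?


r = 15.0490 / 3.9630 = 3.7974
theta = 334° - 161° = 173° = 173° (mod 360)

3.7974 cis(173°)


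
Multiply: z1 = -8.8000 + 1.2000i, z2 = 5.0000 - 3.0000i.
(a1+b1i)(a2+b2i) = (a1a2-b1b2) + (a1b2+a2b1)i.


Real = -8.8*5 - 1.2*(-3) = -44 - (-3.6) = -40.4
Imag = -8.8*(-3) + 5*1.2 = 26.4 + 6 = 32.4

-40.4000 + 32.4000i


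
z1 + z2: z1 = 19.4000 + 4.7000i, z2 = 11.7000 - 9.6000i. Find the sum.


Real: 19.4 + 11.7 = 31.1
Imag: 4.7 - 9.6 = -4.9

31.1000 - 4.9000i


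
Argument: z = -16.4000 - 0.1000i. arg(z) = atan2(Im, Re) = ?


Re = -16.4, Im = -0.1
arg = atan2(-0.1, -16.4) = -179.6506 degrees

arg(z) = -179.6506 degrees


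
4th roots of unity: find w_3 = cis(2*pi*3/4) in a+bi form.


Angle = 360*3/4 = 270°
a = cos(270°) = 0
b = sin(270°) = -1.0000

0 - 1.0000i


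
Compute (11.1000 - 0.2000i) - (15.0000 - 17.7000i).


Real: 11.1 - 15 = -3.9
Imag: -0.2 + 17.7 = 17.5

-3.9000 + 17.5000i


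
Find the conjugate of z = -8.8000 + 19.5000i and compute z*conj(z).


z_bar = -8.8000 - 19.5000i
z*z_bar = (-8.8)^2 + 19.5^2 = 77.44 + 380.25 = 457.69

z_bar = -8.8000 - 19.5000i, z*z_bar = 457.69


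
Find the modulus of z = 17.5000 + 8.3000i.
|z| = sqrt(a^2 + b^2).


|z| = sqrt(17.5^2 + 8.3^2) = sqrt(306.25 + 68.89) = sqrt(375.14) = 19.3685

|z| = 19.3685


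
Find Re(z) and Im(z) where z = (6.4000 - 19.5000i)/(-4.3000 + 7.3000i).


Multiply by conjugate: (6.4000 - 19.5000i)(-4.3000 - 7.3000i) / ((-4.3)^2 + 7.3^2)
Numerator real = 6.4*(-4.3) - (19.5)*7.3 = -169.87
Numerator imag = -19.5*(-4.3) - 6.4*7.3 = 37.13
Denominator = 71.78
Re(z) = -169.87/71.78 = -2.3665
Im(z) = 37.13/71.78 = 0.5173

Re(z) = -2.3665, Im(z) = 0.5173


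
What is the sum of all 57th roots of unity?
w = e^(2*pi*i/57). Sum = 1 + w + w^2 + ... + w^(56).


The sum of all 57th roots of unity is 0.
Geometric series: (1 - w^57)/(1 - w) = (1-1)/(1-w) = 0 since w^57 = 1, w ≠ 1.
Alternatively: coefficient of z^56 in z^57 - 1 is 0.

0


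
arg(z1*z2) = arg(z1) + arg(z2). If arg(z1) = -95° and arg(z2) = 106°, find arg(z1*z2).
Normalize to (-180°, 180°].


arg(z1*z2) = -95° + 106° = 11°
Normalized to (-180°, 180°]: 11°

11°


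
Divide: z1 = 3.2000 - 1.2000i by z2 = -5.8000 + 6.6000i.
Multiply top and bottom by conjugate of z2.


Conjugate of z2 = -5.8000 - 6.6000i
Numerator: (3.2000 - 1.2000i)(-5.8000 - 6.6000i) = -26.4800 - 14.1600i
Denominator: (-5.8)^2 + 6.6^2 = 77.2
Result = (-26.4800 - 14.1600i)/77.2

-0.3430 - 0.1834i


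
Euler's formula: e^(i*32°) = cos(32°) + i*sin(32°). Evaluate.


cos(32°) = 0.8480
sin(32°) = 0.5299

e^(i*32°) = 0.8480 + 0.5299i


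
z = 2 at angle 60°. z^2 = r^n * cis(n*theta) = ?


r^2 = 2^2 = 4
n*theta = 2*60° = 120° = 120° (mod 360)
a = 4*cos(120°) = -2.0000
b = 4*sin(120°) = 3.4641

4 cis(120°) = -2.0000 + 3.4641i


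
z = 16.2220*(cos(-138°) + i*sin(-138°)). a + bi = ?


a = 16.2220*cos(-138°) = 16.2220*(-0.743145) = -12.0553
b = 16.2220*sin(-138°) = 16.2220*(-0.66913) = -10.8546

-12.0553 - 10.8546i


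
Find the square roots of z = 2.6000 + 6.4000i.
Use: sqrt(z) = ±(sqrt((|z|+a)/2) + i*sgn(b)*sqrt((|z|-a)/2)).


|z| = sqrt(6.76+40.96) = 6.9080
sqrt((|z|+a)/2) = sqrt((6.9080+2.6)/2) = sqrt(4.7540) = 2.1804
sqrt((|z|-a)/2) = sqrt((6.9080-2.6)/2) = sqrt(2.1540) = 1.4676

±(2.1804 + 1.4676i) i.e. 2.1804 + 1.4676i and -2.1804 - 1.4676i


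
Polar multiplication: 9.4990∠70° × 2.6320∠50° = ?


r = 9.4990 * 2.6320 = 25.0014
theta = 70° + 50° = 120° = 120° (mod 360)

25.0014 cis(120°)


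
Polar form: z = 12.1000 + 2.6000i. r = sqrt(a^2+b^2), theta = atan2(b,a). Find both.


r = sqrt(146.41+6.76) = sqrt(153.17) = 12.3762
theta = atan2(2.6, 12.1) = 12.1271 degrees

r = 12.3762, theta = 12.1271 degrees


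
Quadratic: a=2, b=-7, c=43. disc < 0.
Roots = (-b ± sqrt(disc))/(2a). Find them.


disc = (-7)^2 - 4*2*43 = 49 - 344 = -295
sqrt(|disc|) = sqrt(295) = 17.1756
Real part = 7/(2*2) = 1.7500
Imag part = 17.1756/(2*2) = 4.2939

1.7500 ± 4.2939i


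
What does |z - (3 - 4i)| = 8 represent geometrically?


|z - z0| = r is a circle with center z0 and radius r.
Center = (3, -4), radius = 8

Circle with center (3, -4) and radius 8


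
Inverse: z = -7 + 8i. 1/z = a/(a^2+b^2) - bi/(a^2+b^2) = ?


|z|^2 = 49+64 = 113
1/z = (-7 - 8i)/113

1/z = -0.0619 - 0.0708i


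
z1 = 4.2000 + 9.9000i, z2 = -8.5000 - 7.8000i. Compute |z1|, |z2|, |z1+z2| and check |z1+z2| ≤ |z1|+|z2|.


|z1| = sqrt(4.2^2 + 9.9^2) = sqrt(115.65) = 10.7541
|z2| = sqrt((-8.5)^2 + (-7.8)^2) = sqrt(133.09) = 11.5365
z1+z2 = -4.3000 + 2.1000i
|z1+z2| = sqrt(22.9) = 4.7854
|z1|+|z2| = 10.7541 + 11.5365 = 22.2906

|z1+z2| = 4.7854 ≤ |z1|+|z2| = 22.2906 (verified)


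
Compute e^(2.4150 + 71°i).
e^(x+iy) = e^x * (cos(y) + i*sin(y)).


e^2.4150 = 11.18977
cos(71°) = 0.325568
sin(71°) = 0.945519
Real = 11.18977*0.325568 = 3.6430
Imag = 11.18977*0.945519 = 10.5801

3.6430 + 10.5801i


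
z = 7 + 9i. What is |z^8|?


|z| = sqrt(49+81) = sqrt(130) = 11.4018
|z^8| = |z|^8 = (sqrt(130))^8 = 130^4 = 285610000

|z^8| = 285610000


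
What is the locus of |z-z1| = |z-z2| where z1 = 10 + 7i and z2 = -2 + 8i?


Equal distances means the locus is the perpendicular bisector of z1 and z2.
Midpoint = ((10+(-2))/2, (7+8)/2) = (4.0000, 7.5000)

Perpendicular bisector through (4.0000, 7.5000)


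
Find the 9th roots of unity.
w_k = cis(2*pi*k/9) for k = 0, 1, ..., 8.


The 9th roots of unity are cis(360k/9°) for k=0..8
Angle step = 360/9 = 40°
Primitive root: cis(40°)
Primitive root = 0.7660 + 0.6428i

9 roots at angles: 0°, 40°, 80°, 120°, 160°, 200°, 240°, 280°, 320°


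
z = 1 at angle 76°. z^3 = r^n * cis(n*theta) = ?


r^3 = 1^3 = 1
n*theta = 3*76° = 228° = 228° (mod 360)
a = 1*cos(228°) = -0.6691
b = 1*sin(228°) = -0.7431

1 cis(228°) = -0.6691 - 0.7431i


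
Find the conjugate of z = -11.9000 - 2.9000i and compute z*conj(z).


z_bar = -11.9000 + 2.9000i
z*z_bar = (-11.9)^2 + (-2.9)^2 = 141.61 + 8.41 = 150.02

z_bar = -11.9000 + 2.9000i, z*z_bar = 150.02


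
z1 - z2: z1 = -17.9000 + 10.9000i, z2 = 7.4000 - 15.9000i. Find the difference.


Real: -17.9 - 7.4 = -25.3
Imag: 10.9 + 15.9 = 26.8

-25.3000 + 26.8000i


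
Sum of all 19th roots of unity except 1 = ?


With w = e^(2*pi*i/19), all 19 of the 19th roots of unity w^0 = 1, w, ..., w^(18) sum to 0: 1 + w + ... + w^(18) = (1 - w^19)/(1 - w) = 0 since w^19 = 1, w ≠ 1.
Removing the root 1: w + w^2 + ... + w^(18) = 0 - 1 = -1

Sum = -1


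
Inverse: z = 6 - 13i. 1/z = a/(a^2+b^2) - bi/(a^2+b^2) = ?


|z|^2 = 36+169 = 205
1/z = (6 + 13i)/205

1/z = 0.0293 + 0.0634i


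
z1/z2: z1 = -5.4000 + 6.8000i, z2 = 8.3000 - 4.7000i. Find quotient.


Conjugate of z2 = 8.3000 + 4.7000i
Numerator: (-5.4000 + 6.8000i)(8.3000 + 4.7000i) = -76.7800 + 31.0600i
Denominator: 8.3^2 + (-4.7)^2 = 90.98
Result = (-76.7800 + 31.0600i)/90.98

-0.8439 + 0.3414i


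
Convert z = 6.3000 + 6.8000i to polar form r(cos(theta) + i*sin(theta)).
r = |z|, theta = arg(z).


r = sqrt(39.69+46.24) = sqrt(85.93) = 9.2698
theta = atan2(6.8, 6.3) = 47.1858 degrees

r = 9.2698, theta = 47.1858 degrees


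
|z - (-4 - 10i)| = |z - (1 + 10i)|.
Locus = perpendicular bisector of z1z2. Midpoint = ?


Equal distances means the locus is the perpendicular bisector of z1 and z2.
Midpoint = ((-4+1)/2, (-10+10)/2) = (-1.5000, 0)

Perpendicular bisector through (-1.5000, 0)


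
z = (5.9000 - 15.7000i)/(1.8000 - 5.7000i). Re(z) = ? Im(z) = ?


Multiply by conjugate: (5.9000 - 15.7000i)(1.8000 + 5.7000i) / (1.8^2 + (-5.7)^2)
Numerator real = 5.9*1.8 - (15.7)*(-5.7) = 100.11
Numerator imag = -15.7*1.8 - 5.9*(-5.7) = 5.37
Denominator = 35.73
Re(z) = 100.11/35.73 = 2.8018
Im(z) = 5.37/35.73 = 0.1503

Re(z) = 2.8018, Im(z) = 0.1503


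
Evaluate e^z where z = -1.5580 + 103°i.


e^-1.5580 = 0.2106
cos(103°) = -0.225
sin(103°) = 0.9744
Real = 0.2106*(-0.225) = -0.0474
Imag = 0.2106*0.9744 = 0.2052

-0.0474 + 0.2052i


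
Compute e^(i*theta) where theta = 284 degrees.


cos(284°) = 0.2419
sin(284°) = -0.9703

e^(i*284°) = 0.2419 - 0.9703i


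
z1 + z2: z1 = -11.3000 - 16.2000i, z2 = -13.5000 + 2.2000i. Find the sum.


Real: -11.3 - 13.5 = -24.8
Imag: -16.2 + 2.2 = -14

-24.8000 - 14.0000i


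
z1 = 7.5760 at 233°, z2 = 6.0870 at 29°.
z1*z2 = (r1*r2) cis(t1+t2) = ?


r = 7.5760 * 6.0870 = 46.1151
theta = 233° + 29° = 262° = 262° (mod 360)

46.1151 cis(262°)


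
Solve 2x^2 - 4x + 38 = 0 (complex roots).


disc = (-4)^2 - 4*2*38 = 16 - 304 = -288
sqrt(|disc|) = sqrt(288) = 16.9706
Real part = 4/(2*2) = 1.0000
Imag part = 16.9706/(2*2) = 4.2426

1.0000 ± 4.2426i


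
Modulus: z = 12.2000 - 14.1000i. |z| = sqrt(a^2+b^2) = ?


|z| = sqrt(12.2^2 + (-14.1)^2) = sqrt(148.84 + 198.81) = sqrt(347.65) = 18.6454

|z| = 18.6454


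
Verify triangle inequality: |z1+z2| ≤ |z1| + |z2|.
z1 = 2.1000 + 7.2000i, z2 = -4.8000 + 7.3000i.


|z1| = sqrt(2.1^2 + 7.2^2) = sqrt(56.25) = 7.5000
|z2| = sqrt((-4.8)^2 + 7.3^2) = sqrt(76.33) = 8.7367
z1+z2 = -2.7000 + 14.5000i
|z1+z2| = sqrt(217.54) = 14.7492
|z1|+|z2| = 7.5000 + 8.7367 = 16.2367

|z1+z2| = 14.7492 ≤ |z1|+|z2| = 16.2367 (verified)


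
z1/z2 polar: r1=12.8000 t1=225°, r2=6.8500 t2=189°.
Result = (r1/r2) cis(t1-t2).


r = 12.8000 / 6.8500 = 1.8686
theta = 225° - 189° = 36° = 36° (mod 360)

1.8686 cis(36°)


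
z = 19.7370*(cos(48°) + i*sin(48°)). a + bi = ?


a = 19.7370*cos(48°) = 19.7370*0.66913 = 13.2066
b = 19.7370*sin(48°) = 19.7370*0.74314 = 14.6674

13.2066 + 14.6674i


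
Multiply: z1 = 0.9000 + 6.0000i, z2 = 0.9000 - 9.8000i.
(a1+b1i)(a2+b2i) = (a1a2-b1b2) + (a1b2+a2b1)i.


Real = 0.9*0.9 - 6*(-9.8) = 0.81 - (-58.8) = 59.61
Imag = 0.9*(-9.8) + 0.9*6 = -8.82 + 5.4 = -3.42

59.6100 - 3.4200i


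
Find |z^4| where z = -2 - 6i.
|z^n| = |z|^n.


|z| = sqrt(4+36) = sqrt(40) = 6.3246
|z^4| = |z|^4 = (sqrt(40))^4 = 40^2 = 1600

|z^4| = 1600


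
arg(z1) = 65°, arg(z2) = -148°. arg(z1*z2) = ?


arg(z1*z2) = 65° - 148° = -83°
Normalized to (-180°, 180°]: -83°

-83°


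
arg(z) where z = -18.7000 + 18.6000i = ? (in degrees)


Re = -18.7, Im = 18.6
arg = atan2(18.6, -18.7) = 135.1536 degrees

arg(z) = 135.1536 degrees


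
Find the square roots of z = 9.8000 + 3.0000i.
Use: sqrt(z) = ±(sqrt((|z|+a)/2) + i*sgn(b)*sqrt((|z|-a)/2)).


|z| = sqrt(96.04+9) = 10.2489
sqrt((|z|+a)/2) = sqrt((10.2489+9.8)/2) = sqrt(10.0245) = 3.1661
sqrt((|z|-a)/2) = sqrt((10.2489-9.8)/2) = sqrt(0.2245) = 0.4738

±(3.1661 + 0.4738i) i.e. 3.1661 + 0.4738i and -3.1661 - 0.4738i


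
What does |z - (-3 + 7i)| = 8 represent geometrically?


|z - z0| = r is a circle with center z0 and radius r.
Center = (-3, 7), radius = 8

Circle with center (-3, 7) and radius 8


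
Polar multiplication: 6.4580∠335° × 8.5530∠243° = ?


r = 6.4580 * 8.5530 = 55.2353
theta = 335° + 243° = 578° = 218° (mod 360)

55.2353 cis(218°)


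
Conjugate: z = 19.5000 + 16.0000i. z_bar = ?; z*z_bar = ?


z_bar = 19.5000 - 16.0000i
z*z_bar = 19.5^2 + 16^2 = 380.25 + 256 = 636.25

z_bar = 19.5000 - 16.0000i, z*z_bar = 636.25


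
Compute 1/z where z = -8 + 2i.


|z|^2 = 64+4 = 68
1/z = (-8 - 2i)/68

1/z = -0.1176 - 0.0294i


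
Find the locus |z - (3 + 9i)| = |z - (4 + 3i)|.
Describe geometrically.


Equal distances means the locus is the perpendicular bisector of z1 and z2.
Midpoint = ((3+4)/2, (9+3)/2) = (3.5000, 6.0000)

Perpendicular bisector through (3.5000, 6.0000)


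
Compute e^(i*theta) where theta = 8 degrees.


cos(8°) = 0.9903
sin(8°) = 0.1392

e^(i*8°) = 0.9903 + 0.1392i


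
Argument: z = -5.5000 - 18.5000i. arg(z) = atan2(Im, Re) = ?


Re = -5.5, Im = -18.5
arg = atan2(-18.5, -5.5) = -106.5571 degrees

arg(z) = -106.5571 degrees


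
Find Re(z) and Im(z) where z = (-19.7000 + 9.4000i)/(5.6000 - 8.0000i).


Multiply by conjugate: (-19.7000 + 9.4000i)(5.6000 + 8.0000i) / (5.6^2 + (-8)^2)
Numerator real = -19.7*5.6 + 9.4*(-8) = -185.52
Numerator imag = 9.4*5.6 - (-19.7)*(-8) = -104.96
Denominator = 95.36
Re(z) = -185.52/95.36 = -1.9455
Im(z) = -104.96/95.36 = -1.1007

Re(z) = -1.9455, Im(z) = -1.1007


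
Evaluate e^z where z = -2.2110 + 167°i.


e^-2.2110 = 0.1096
cos(167°) = -0.9744
sin(167°) = 0.225
Real = 0.1096*(-0.9744) = -0.1068
Imag = 0.1096*0.225 = 0.0247

-0.1068 + 0.0247i


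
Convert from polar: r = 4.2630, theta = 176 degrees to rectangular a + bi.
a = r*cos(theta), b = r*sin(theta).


a = 4.2630*cos(176°) = 4.2630*(-0.99756) = -4.2526
b = 4.2630*sin(176°) = 4.2630*0.06976 = 0.2974

-4.2526 + 0.2974i


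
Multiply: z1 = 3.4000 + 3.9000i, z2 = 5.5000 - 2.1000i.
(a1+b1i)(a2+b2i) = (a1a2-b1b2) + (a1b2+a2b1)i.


Real = 3.4*5.5 - 3.9*(-2.1) = 18.7 - (-8.19) = 26.89
Imag = 3.4*(-2.1) + 5.5*3.9 = -7.14 + 21.45 = 14.31

26.8900 + 14.3100i


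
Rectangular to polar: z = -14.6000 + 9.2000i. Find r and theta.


r = sqrt(213.16+84.64) = sqrt(297.8) = 17.2569
theta = atan2(9.2, -14.6) = 147.7835 degrees

r = 17.2569, theta = 147.7835 degrees


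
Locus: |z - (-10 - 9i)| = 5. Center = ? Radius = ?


|z - z0| = r is a circle with center z0 and radius r.
Center = (-10, -9), radius = 5

Circle with center (-10, -9) and radius 5


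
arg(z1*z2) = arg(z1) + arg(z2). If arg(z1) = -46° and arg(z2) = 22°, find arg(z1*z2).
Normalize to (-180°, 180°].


arg(z1*z2) = -46° + 22° = -24°
Normalized to (-180°, 180°]: -24°

-24°


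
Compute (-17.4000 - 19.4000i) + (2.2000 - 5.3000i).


Real: -17.4 + 2.2 = -15.2
Imag: -19.4 - 5.3 = -24.7

-15.2000 - 24.7000i


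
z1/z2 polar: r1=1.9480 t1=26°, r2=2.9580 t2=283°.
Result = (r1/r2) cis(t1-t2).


r = 1.9480 / 2.9580 = 0.6586
theta = 26° - 283° = -257° = 103° (mod 360)

0.6586 cis(103°)


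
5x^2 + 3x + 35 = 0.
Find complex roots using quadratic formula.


disc = 3^2 - 4*5*35 = 9 - 700 = -691
sqrt(|disc|) = sqrt(691) = 26.2869
Real part = -3/(2*5) = -0.3000
Imag part = 26.2869/(2*5) = 2.6287

-0.3000 ± 2.6287i


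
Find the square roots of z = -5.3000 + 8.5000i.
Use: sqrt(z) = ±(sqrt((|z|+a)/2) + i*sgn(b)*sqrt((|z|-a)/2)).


|z| = sqrt(28.09+72.25) = 10.0170
sqrt((|z|+a)/2) = sqrt((10.0170+(-5.3))/2) = sqrt(2.3585) = 1.5357
sqrt((|z|-a)/2) = sqrt((10.0170-(-5.3))/2) = sqrt(7.6585) = 2.7674

±(1.5357 + 2.7674i) i.e. 1.5357 + 2.7674i and -1.5357 - 2.7674i


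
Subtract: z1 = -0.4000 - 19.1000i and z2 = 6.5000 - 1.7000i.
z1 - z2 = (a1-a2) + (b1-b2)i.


Real: -0.4 - 6.5 = -6.9
Imag: -19.1 + 1.7 = -17.4

-6.9000 - 17.4000i


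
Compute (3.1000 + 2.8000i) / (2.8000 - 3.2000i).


Conjugate of z2 = 2.8000 + 3.2000i
Numerator: (3.1000 + 2.8000i)(2.8000 + 3.2000i) = -0.2800 + 17.7600i
Denominator: 2.8^2 + (-3.2)^2 = 18.08
Result = (-0.2800 + 17.7600i)/18.08

-0.0155 + 0.9823i


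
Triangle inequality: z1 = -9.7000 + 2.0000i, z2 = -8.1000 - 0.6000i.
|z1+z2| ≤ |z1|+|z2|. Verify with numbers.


|z1| = sqrt((-9.7)^2 + 2^2) = sqrt(98.09) = 9.9040
|z2| = sqrt((-8.1)^2 + (-0.6)^2) = sqrt(65.97) = 8.1222
z1+z2 = -17.8000 + 1.4000i
|z1+z2| = sqrt(318.8) = 17.8550
|z1|+|z2| = 9.9040 + 8.1222 = 18.0262

|z1+z2| = 17.8550 ≤ |z1|+|z2| = 18.0262 (verified)


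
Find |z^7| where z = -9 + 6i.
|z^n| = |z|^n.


|z| = sqrt(81+36) = sqrt(117) = 10.8167
|z^7| = |z|^7 = (sqrt(117))^7 = 117^3 * sqrt(117) = 1601613*sqrt(117)

|z^7| = 1601613*sqrt(117) ≈ 17324093.3848


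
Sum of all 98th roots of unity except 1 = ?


With w = e^(2*pi*i/98), all 98 of the 98th roots of unity w^0 = 1, w, ..., w^(97) sum to 0: 1 + w + ... + w^(97) = (1 - w^98)/(1 - w) = 0 since w^98 = 1, w ≠ 1.
Removing the root 1: w + w^2 + ... + w^(97) = 0 - 1 = -1

Sum = -1


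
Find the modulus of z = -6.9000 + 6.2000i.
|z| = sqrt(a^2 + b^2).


|z| = sqrt((-6.9)^2 + 6.2^2) = sqrt(47.61 + 38.44) = sqrt(86.05) = 9.2763

|z| = 9.2763


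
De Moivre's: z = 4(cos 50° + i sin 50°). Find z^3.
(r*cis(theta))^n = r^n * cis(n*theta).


r^3 = 4^3 = 64
n*theta = 3*50° = 150° = 150° (mod 360)
a = 64*cos(150°) = -55.4256
b = 64*sin(150°) = 32.0000

64 cis(150°) = -55.4256 + 32.0000i


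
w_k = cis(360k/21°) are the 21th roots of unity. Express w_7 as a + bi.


Angle = 360*7/21 = 120°
a = cos(120°) = -0.5000
b = sin(120°) = 0.8660

-0.5000 + 0.8660i


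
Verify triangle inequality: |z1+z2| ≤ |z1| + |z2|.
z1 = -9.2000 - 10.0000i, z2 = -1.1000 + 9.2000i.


|z1| = sqrt((-9.2)^2 + (-10)^2) = sqrt(184.64) = 13.5882
|z2| = sqrt((-1.1)^2 + 9.2^2) = sqrt(85.85) = 9.2655
z1+z2 = -10.3000 - 0.8000i
|z1+z2| = sqrt(106.73) = 10.3310
|z1|+|z2| = 13.5882 + 9.2655 = 22.8537

|z1+z2| = 10.3310 ≤ |z1|+|z2| = 22.8537 (verified)


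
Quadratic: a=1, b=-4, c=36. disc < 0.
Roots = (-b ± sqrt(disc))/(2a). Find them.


disc = (-4)^2 - 4*1*36 = 16 - 144 = -128
sqrt(|disc|) = sqrt(128) = 11.3137
Real part = 4/(2*1) = 2.0000
Imag part = 11.3137/(2*1) = 5.6569

2.0000 ± 5.6569i


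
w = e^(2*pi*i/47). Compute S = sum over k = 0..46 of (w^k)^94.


The roots are w_k = w^k with w = e^(2*pi*i/47), and (w^k)^94 = (w^94)^k.
So S = 1 + u + u^2 + ... + u^(46) with u = w^94.
94 = 2*47 + 0, so 94 is a multiple of 47 and u = (w^47)^2 = 1.
Every one of the 47 terms equals 1: S = 47

S = 47


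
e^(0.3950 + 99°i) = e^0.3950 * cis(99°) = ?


e^0.3950 = 1.4844
cos(99°) = -0.1564
sin(99°) = 0.9877
Real = 1.4844*(-0.1564) = -0.2322
Imag = 1.4844*0.9877 = 1.4661

-0.2322 + 1.4661i


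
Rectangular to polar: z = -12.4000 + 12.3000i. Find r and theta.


r = sqrt(153.76+151.29) = sqrt(305.05) = 17.4657
theta = atan2(12.3, -12.4) = 135.2320 degrees

r = 17.4657, theta = 135.2320 degrees


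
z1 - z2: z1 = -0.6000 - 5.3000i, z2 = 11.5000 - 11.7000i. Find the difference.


Real: -0.6 - 11.5 = -12.1
Imag: -5.3 + 11.7 = 6.4

-12.1000 + 6.4000i


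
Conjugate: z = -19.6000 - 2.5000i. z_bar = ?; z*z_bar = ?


z_bar = -19.6000 + 2.5000i
z*z_bar = (-19.6)^2 + (-2.5)^2 = 384.16 + 6.25 = 390.41

z_bar = -19.6000 + 2.5000i, z*z_bar = 390.41


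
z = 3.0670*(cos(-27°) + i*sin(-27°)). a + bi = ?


a = 3.0670*cos(-27°) = 3.0670*0.891 = 2.7327
b = 3.0670*sin(-27°) = 3.0670*(-0.454) = -1.3924

2.7327 - 1.3924i


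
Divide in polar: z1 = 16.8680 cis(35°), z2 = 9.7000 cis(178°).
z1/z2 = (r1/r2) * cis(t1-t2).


r = 16.8680 / 9.7000 = 1.7390
theta = 35° - 178° = -143° = 217° (mod 360)

1.7390 cis(217°)


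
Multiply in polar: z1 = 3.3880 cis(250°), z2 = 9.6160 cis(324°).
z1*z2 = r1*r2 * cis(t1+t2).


r = 3.3880 * 9.6160 = 32.5790
theta = 250° + 324° = 574° = 214° (mod 360)

32.5790 cis(214°)


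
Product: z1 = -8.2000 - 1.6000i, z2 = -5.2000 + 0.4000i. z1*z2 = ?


Real = -8.2*(-5.2) - (-1.6)*0.4 = 42.64 - (-0.64) = 43.28
Imag = -8.2*0.4 - (5.2)*(-1.6) = -3.28 + 8.32 = 5.04

43.2800 + 5.0400i


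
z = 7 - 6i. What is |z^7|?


|z| = sqrt(49+36) = sqrt(85) = 9.2195
|z^7| = |z|^7 = (sqrt(85))^7 = 85^3 * sqrt(85) = 614125*sqrt(85)

|z^7| = 614125*sqrt(85) ≈ 5661952.7398


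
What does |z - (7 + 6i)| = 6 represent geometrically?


|z - z0| = r is a circle with center z0 and radius r.
Center = (7, 6), radius = 6

Circle with center (7, 6) and radius 6


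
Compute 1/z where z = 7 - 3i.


|z|^2 = 49+9 = 58
1/z = (7 + 3i)/58

1/z = 0.1207 + 0.0517i


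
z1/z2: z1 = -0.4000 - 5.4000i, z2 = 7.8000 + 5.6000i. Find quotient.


Conjugate of z2 = 7.8000 - 5.6000i
Numerator: (-0.4000 - 5.4000i)(7.8000 - 5.6000i) = -33.3600 - 39.8800i
Denominator: 7.8^2 + 5.6^2 = 92.2
Result = (-33.3600 - 39.8800i)/92.2

-0.3618 - 0.4325i


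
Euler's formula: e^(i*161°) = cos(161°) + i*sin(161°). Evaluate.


cos(161°) = -0.9455
sin(161°) = 0.3256

e^(i*161°) = -0.9455 + 0.3256i


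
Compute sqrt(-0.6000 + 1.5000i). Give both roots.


|z| = sqrt(0.36+2.25) = 1.6155
sqrt((|z|+a)/2) = sqrt((1.6155+(-0.6))/2) = sqrt(0.5078) = 0.7126
sqrt((|z|-a)/2) = sqrt((1.6155-(-0.6))/2) = sqrt(1.1078) = 1.0525

±(0.7126 + 1.0525i) i.e. 0.7126 + 1.0525i and -0.7126 - 1.0525i


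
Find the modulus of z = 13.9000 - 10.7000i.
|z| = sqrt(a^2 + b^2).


|z| = sqrt(13.9^2 + (-10.7)^2) = sqrt(193.21 + 114.49) = sqrt(307.7) = 17.5414

|z| = 17.5414


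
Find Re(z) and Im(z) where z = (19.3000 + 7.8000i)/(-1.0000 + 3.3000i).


Multiply by conjugate: (19.3000 + 7.8000i)(-1.0000 - 3.3000i) / ((-1)^2 + 3.3^2)
Numerator real = 19.3*(-1) + 7.8*3.3 = 6.44
Numerator imag = 7.8*(-1) - 19.3*3.3 = -71.49
Denominator = 11.89
Re(z) = 6.44/11.89 = 0.5416
Im(z) = -71.49/11.89 = -6.0126

Re(z) = 0.5416, Im(z) = -6.0126


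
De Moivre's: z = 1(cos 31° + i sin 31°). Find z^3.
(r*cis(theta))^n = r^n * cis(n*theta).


r^3 = 1^3 = 1
n*theta = 3*31° = 93° = 93° (mod 360)
a = 1*cos(93°) = -0.0523
b = 1*sin(93°) = 0.9986

1 cis(93°) = -0.0523 + 0.9986i


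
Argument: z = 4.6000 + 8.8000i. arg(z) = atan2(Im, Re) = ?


Re = 4.6, Im = 8.8
arg = atan2(8.8, 4.6) = 62.4027 degrees

arg(z) = 62.4027 degrees


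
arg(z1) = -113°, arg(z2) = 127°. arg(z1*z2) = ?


arg(z1*z2) = -113° + 127° = 14°
Normalized to (-180°, 180°]: 14°

14°


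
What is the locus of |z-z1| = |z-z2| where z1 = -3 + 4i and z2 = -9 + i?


Equal distances means the locus is the perpendicular bisector of z1 and z2.
Midpoint = ((-3+(-9))/2, (4+1)/2) = (-6.0000, 2.5000)

Perpendicular bisector through (-6.0000, 2.5000)


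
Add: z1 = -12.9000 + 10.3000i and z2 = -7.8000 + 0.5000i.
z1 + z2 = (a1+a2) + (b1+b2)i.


Real: -12.9 - 7.8 = -20.7
Imag: 10.3 + 0.5 = 10.8

-20.7000 + 10.8000i


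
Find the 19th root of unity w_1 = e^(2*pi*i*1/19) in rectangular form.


Angle = 360*1/19 = 18.9474°
a = cos(18.9474°) = 0.9458
b = sin(18.9474°) = 0.3247

0.9458 + 0.3247i


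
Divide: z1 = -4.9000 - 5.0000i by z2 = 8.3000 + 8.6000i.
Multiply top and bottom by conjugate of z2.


Conjugate of z2 = 8.3000 - 8.6000i
Numerator: (-4.9000 - 5.0000i)(8.3000 - 8.6000i) = -83.6700 + 0.6400i
Denominator: 8.3^2 + 8.6^2 = 142.85
Result = (-83.6700 + 0.6400i)/142.85

-0.5857 + 0.0045i


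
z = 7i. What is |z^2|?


|z| = sqrt(0+49) = sqrt(49) = 7
|z^2| = |z|^2 = 7^2 = 49

|z^2| = 49


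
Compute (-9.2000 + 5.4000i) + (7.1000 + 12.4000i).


Real: -9.2 + 7.1 = -2.1
Imag: 5.4 + 12.4 = 17.8

-2.1000 + 17.8000i


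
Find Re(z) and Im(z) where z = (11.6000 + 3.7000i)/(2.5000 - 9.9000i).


Multiply by conjugate: (11.6000 + 3.7000i)(2.5000 + 9.9000i) / (2.5^2 + (-9.9)^2)
Numerator real = 11.6*2.5 + 3.7*(-9.9) = -7.63
Numerator imag = 3.7*2.5 - 11.6*(-9.9) = 124.09
Denominator = 104.26
Re(z) = -7.63/104.26 = -0.0732
Im(z) = 124.09/104.26 = 1.1902

Re(z) = -0.0732, Im(z) = 1.1902


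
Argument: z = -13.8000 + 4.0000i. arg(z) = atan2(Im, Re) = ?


Re = -13.8, Im = 4
arg = atan2(4, -13.8) = 163.8355 degrees

arg(z) = 163.8355 degrees


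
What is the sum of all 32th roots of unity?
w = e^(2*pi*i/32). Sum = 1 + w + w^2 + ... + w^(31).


The sum of all 32th roots of unity is 0.
Geometric series: (1 - w^32)/(1 - w) = (1-1)/(1-w) = 0 since w^32 = 1, w ≠ 1.
Alternatively: coefficient of z^31 in z^32 - 1 is 0.

0


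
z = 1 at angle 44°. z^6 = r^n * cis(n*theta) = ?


r^6 = 1^6 = 1
n*theta = 6*44° = 264° = 264° (mod 360)
a = 1*cos(264°) = -0.1045
b = 1*sin(264°) = -0.9945

1 cis(264°) = -0.1045 - 0.9945i


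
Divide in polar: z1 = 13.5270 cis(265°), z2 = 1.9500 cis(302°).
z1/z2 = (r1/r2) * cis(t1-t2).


r = 13.5270 / 1.9500 = 6.9369
theta = 265° - 302° = -37° = 323° (mod 360)

6.9369 cis(323°)


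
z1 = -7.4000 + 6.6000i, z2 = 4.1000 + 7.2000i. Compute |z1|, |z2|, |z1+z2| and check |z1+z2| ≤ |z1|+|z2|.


|z1| = sqrt((-7.4)^2 + 6.6^2) = sqrt(98.32) = 9.9156
|z2| = sqrt(4.1^2 + 7.2^2) = sqrt(68.65) = 8.2855
z1+z2 = -3.3000 + 13.8000i
|z1+z2| = sqrt(201.33) = 14.1891
|z1|+|z2| = 9.9156 + 8.2855 = 18.2011

|z1+z2| = 14.1891 ≤ |z1|+|z2| = 18.2011 (verified)


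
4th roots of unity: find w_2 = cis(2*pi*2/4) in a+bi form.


Angle = 360*2/4 = 180°
a = cos(180°) = -1.0000
b = sin(180°) = 0

-1.0000 + 0i


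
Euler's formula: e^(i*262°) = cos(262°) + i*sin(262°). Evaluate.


cos(262°) = -0.1392
sin(262°) = -0.9903

e^(i*262°) = -0.1392 - 0.9903i


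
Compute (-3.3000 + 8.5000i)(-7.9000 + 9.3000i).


Real = -3.3*(-7.9) - 8.5*9.3 = 26.07 - 79.05 = -52.98
Imag = -3.3*9.3 - (7.9)*8.5 = -30.69 - (67.15) = -97.84

-52.9800 - 97.8400i


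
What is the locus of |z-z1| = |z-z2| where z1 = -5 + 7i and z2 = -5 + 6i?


Equal distances means the locus is the perpendicular bisector of z1 and z2.
Midpoint = ((-5+(-5))/2, (7+6)/2) = (-5.0000, 6.5000)

Perpendicular bisector through (-5.0000, 6.5000)


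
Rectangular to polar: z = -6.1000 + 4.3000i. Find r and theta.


r = sqrt(37.21+18.49) = sqrt(55.7) = 7.4632
theta = atan2(4.3, -6.1) = 144.8193 degrees

r = 7.4632, theta = 144.8193 degrees


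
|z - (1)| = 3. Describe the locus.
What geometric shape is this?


|z - z0| = r is a circle with center z0 and radius r.
Center = (1, 0), radius = 3

Circle with center (1, 0) and radius 3


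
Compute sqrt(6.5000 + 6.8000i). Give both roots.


|z| = sqrt(42.25+46.24) = 9.4069
sqrt((|z|+a)/2) = sqrt((9.4069+6.5)/2) = sqrt(7.9535) = 2.8202
sqrt((|z|-a)/2) = sqrt((9.4069-6.5)/2) = sqrt(1.4535) = 1.2056

±(2.8202 + 1.2056i) i.e. 2.8202 + 1.2056i and -2.8202 - 1.2056i


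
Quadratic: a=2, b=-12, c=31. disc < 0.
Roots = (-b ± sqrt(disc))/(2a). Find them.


disc = (-12)^2 - 4*2*31 = 144 - 248 = -104
sqrt(|disc|) = sqrt(104) = 10.1980
Real part = 12/(2*2) = 3.0000
Imag part = 10.1980/(2*2) = 2.5495

3.0000 ± 2.5495i


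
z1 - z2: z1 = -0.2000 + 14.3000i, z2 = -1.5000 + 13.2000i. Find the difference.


Real: -0.2 + 1.5 = 1.3
Imag: 14.3 - 13.2 = 1.1

1.3000 + 1.1000i


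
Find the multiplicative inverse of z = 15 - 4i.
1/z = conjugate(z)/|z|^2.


|z|^2 = 225+16 = 241
1/z = (15 + 4i)/241

1/z = 0.0622 + 0.0166i


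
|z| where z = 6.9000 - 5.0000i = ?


|z| = sqrt(6.9^2 + (-5)^2) = sqrt(47.61 + 25) = sqrt(72.61) = 8.5212

|z| = 8.5212


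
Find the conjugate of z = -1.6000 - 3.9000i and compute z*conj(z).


z_bar = -1.6000 + 3.9000i
z*z_bar = (-1.6)^2 + (-3.9)^2 = 2.56 + 15.21 = 17.77

z_bar = -1.6000 + 3.9000i, z*z_bar = 17.77


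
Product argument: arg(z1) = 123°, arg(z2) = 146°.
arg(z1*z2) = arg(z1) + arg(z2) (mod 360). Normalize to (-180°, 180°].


arg(z1*z2) = 123° + 146° = 269°
Normalized to (-180°, 180°]: -91°

-91°


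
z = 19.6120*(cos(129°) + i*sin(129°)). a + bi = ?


a = 19.6120*cos(129°) = 19.6120*(-0.62932) = -12.3422
b = 19.6120*sin(129°) = 19.6120*0.777146 = 15.2414

-12.3422 + 15.2414i


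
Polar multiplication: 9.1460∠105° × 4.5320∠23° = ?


r = 9.1460 * 4.5320 = 41.4497
theta = 105° + 23° = 128° = 128° (mod 360)

41.4497 cis(128°)


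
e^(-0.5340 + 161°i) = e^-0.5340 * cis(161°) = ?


e^-0.5340 = 0.5863
cos(161°) = -0.9455
sin(161°) = 0.3256
Real = 0.5863*(-0.9455) = -0.5543
Imag = 0.5863*0.3256 = 0.1909

-0.5543 + 0.1909i


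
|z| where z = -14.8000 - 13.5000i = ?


|z| = sqrt((-14.8)^2 + (-13.5)^2) = sqrt(219.04 + 182.25) = sqrt(401.29) = 20.0322

|z| = 20.0322


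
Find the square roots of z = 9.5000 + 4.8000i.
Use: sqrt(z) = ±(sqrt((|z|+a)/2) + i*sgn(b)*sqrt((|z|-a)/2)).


|z| = sqrt(90.25+23.04) = 10.6438
sqrt((|z|+a)/2) = sqrt((10.6438+9.5)/2) = sqrt(10.0719) = 3.1736
sqrt((|z|-a)/2) = sqrt((10.6438-9.5)/2) = sqrt(0.5719) = 0.7562

±(3.1736 + 0.7562i) i.e. 3.1736 + 0.7562i and -3.1736 - 0.7562i


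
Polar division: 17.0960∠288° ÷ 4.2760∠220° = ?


r = 17.0960 / 4.2760 = 3.9981
theta = 288° - 220° = 68° = 68° (mod 360)

3.9981 cis(68°)


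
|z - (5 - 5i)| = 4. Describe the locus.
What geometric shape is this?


|z - z0| = r is a circle with center z0 and radius r.
Center = (5, -5), radius = 4

Circle with center (5, -5) and radius 4


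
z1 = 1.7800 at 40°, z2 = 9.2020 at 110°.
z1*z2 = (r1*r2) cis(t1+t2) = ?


r = 1.7800 * 9.2020 = 16.3796
theta = 40° + 110° = 150° = 150° (mod 360)

16.3796 cis(150°)


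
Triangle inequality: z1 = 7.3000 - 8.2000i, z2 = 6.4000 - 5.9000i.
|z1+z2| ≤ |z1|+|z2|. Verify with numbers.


|z1| = sqrt(7.3^2 + (-8.2)^2) = sqrt(120.53) = 10.9786
|z2| = sqrt(6.4^2 + (-5.9)^2) = sqrt(75.77) = 8.7046
z1+z2 = 13.7000 - 14.1000i
|z1+z2| = sqrt(386.5) = 19.6596
|z1|+|z2| = 10.9786 + 8.7046 = 19.6832

|z1+z2| = 19.6596 ≤ |z1|+|z2| = 19.6832 (verified)


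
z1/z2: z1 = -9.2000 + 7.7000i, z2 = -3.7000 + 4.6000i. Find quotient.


Conjugate of z2 = -3.7000 - 4.6000i
Numerator: (-9.2000 + 7.7000i)(-3.7000 - 4.6000i) = 69.4600 + 13.8300i
Denominator: (-3.7)^2 + 4.6^2 = 34.85
Result = (69.4600 + 13.8300i)/34.85

1.9931 + 0.3968i


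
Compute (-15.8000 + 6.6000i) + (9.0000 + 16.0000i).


Real: -15.8 + 9 = -6.8
Imag: 6.6 + 16 = 22.6

-6.8000 + 22.6000i


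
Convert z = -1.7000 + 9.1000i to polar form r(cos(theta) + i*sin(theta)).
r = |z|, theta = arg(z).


r = sqrt(2.89+82.81) = sqrt(85.7) = 9.2574
theta = atan2(9.1, -1.7) = 100.5816 degrees

r = 9.2574, theta = 100.5816 degrees


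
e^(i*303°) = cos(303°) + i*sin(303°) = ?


cos(303°) = 0.5446
sin(303°) = -0.8387

e^(i*303°) = 0.5446 - 0.8387i


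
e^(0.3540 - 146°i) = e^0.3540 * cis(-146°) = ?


e^0.3540 = 1.4248
cos(-146°) = -0.829
sin(-146°) = -0.5592
Real = 1.4248*(-0.829) = -1.1812
Imag = 1.4248*(-0.5592) = -0.7967

-1.1812 - 0.7967i


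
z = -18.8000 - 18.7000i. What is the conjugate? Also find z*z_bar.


z_bar = -18.8000 + 18.7000i
z*z_bar = (-18.8)^2 + (-18.7)^2 = 353.44 + 349.69 = 703.13

z_bar = -18.8000 + 18.7000i, z*z_bar = 703.13


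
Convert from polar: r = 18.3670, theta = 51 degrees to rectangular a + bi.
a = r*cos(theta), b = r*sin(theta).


a = 18.3670*cos(51°) = 18.3670*0.62932 = 11.5587
b = 18.3670*sin(51°) = 18.3670*0.777146 = 14.2738

11.5587 + 14.2738i


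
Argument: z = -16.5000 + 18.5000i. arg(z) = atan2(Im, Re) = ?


Re = -16.5, Im = 18.5
arg = atan2(18.5, -16.5) = 131.7295 degrees

arg(z) = 131.7295 degrees


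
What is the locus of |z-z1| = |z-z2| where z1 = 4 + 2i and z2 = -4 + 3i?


Equal distances means the locus is the perpendicular bisector of z1 and z2.
Midpoint = ((4+(-4))/2, (2+3)/2) = (0, 2.5000)

Perpendicular bisector through (0, 2.5000)


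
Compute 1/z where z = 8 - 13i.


|z|^2 = 64+169 = 233
1/z = (8 + 13i)/233

1/z = 0.0343 + 0.0558i


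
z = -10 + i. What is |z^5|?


|z| = sqrt(100+1) = sqrt(101) = 10.0499
|z^5| = |z|^5 = (sqrt(101))^5 = 101^2 * sqrt(101) = 10201*sqrt(101)

|z^5| = 10201*sqrt(101) ≈ 102518.7812


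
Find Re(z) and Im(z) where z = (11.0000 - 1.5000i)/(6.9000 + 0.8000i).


Multiply by conjugate: (11.0000 - 1.5000i)(6.9000 - 0.8000i) / (6.9^2 + 0.8^2)
Numerator real = 11*6.9 - (1.5)*0.8 = 74.7
Numerator imag = -1.5*6.9 - 11*0.8 = -19.15
Denominator = 48.25
Re(z) = 74.7/48.25 = 1.5482
Im(z) = -19.15/48.25 = -0.3969

Re(z) = 1.5482, Im(z) = -0.3969


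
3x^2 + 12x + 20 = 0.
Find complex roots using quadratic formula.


disc = 12^2 - 4*3*20 = 144 - 240 = -96
sqrt(|disc|) = sqrt(96) = 9.7980
Real part = -12/(2*3) = -2.0000
Imag part = 9.7980/(2*3) = 1.6330

-2.0000 ± 1.6330i
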